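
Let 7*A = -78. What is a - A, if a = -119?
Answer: -755/7 ≈ -107.86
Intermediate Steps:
A = -78/7 (A = (1/7)*(-78) = -78/7 ≈ -11.143)
a - A = -119 - 1*(-78/7) = -119 + 78/7 = -755/7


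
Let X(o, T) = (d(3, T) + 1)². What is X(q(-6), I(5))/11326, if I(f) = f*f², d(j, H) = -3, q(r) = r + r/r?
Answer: 2/5663 ≈ 0.00035317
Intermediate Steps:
q(r) = 1 + r (q(r) = r + 1 = 1 + r)
I(f) = f³
X(o, T) = 4 (X(o, T) = (-3 + 1)² = (-2)² = 4)
X(q(-6), I(5))/11326 = 4/11326 = 4*(1/11326) = 2/5663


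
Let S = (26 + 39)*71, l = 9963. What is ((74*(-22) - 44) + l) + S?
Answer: 12906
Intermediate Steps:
S = 4615 (S = 65*71 = 4615)
((74*(-22) - 44) + l) + S = ((74*(-22) - 44) + 9963) + 4615 = ((-1628 - 44) + 9963) + 4615 = (-1672 + 9963) + 4615 = 8291 + 4615 = 12906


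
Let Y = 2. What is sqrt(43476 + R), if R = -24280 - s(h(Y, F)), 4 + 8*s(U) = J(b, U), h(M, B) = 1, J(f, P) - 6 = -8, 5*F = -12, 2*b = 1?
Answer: sqrt(76787)/2 ≈ 138.55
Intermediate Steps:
b = 1/2 (b = (1/2)*1 = 1/2 ≈ 0.50000)
F = -12/5 (F = (1/5)*(-12) = -12/5 ≈ -2.4000)
J(f, P) = -2 (J(f, P) = 6 - 8 = -2)
s(U) = -3/4 (s(U) = -1/2 + (1/8)*(-2) = -1/2 - 1/4 = -3/4)
R = -97117/4 (R = -24280 - 1*(-3/4) = -24280 + 3/4 = -97117/4 ≈ -24279.)
sqrt(43476 + R) = sqrt(43476 - 97117/4) = sqrt(76787/4) = sqrt(76787)/2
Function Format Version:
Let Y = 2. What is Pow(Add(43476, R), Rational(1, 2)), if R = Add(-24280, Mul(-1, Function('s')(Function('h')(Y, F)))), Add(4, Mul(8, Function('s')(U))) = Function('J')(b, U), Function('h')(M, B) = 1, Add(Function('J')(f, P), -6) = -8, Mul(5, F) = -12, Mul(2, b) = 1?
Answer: Mul(Rational(1, 2), Pow(76787, Rational(1, 2))) ≈ 138.55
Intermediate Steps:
b = Rational(1, 2) (b = Mul(Rational(1, 2), 1) = Rational(1, 2) ≈ 0.50000)
F = Rational(-12, 5) (F = Mul(Rational(1, 5), -12) = Rational(-12, 5) ≈ -2.4000)
Function('J')(f, P) = -2 (Function('J')(f, P) = Add(6, -8) = -2)
Function('s')(U) = Rational(-3, 4) (Function('s')(U) = Add(Rational(-1, 2), Mul(Rational(1, 8), -2)) = Add(Rational(-1, 2), Rational(-1, 4)) = Rational(-3, 4))
R = Rational(-97117, 4) (R = Add(-24280, Mul(-1, Rational(-3, 4))) = Add(-24280, Rational(3, 4)) = Rational(-97117, 4) ≈ -24279.)
Pow(Add(43476, R), Rational(1, 2)) = Pow(Add(43476, Rational(-97117, 4)), Rational(1, 2)) = Pow(Rational(76787, 4), Rational(1, 2)) = Mul(Rational(1, 2), Pow(76787, Rational(1, 2)))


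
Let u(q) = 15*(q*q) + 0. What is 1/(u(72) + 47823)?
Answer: 1/125583 ≈ 7.9629e-6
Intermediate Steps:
u(q) = 15*q**2 (u(q) = 15*q**2 + 0 = 15*q**2)
1/(u(72) + 47823) = 1/(15*72**2 + 47823) = 1/(15*5184 + 47823) = 1/(77760 + 47823) = 1/125583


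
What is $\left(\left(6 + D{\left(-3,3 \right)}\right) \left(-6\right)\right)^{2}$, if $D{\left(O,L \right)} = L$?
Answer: $2916$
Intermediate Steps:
$\left(\left(6 + D{\left(-3,3 \right)}\right) \left(-6\right)\right)^{2} = \left(\left(6 + 3\right) \left(-6\right)\right)^{2} = \left(9 \left(-6\right)\right)^{2} = \left(-54\right)^{2} = 2916$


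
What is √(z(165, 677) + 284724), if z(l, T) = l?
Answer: √284889 ≈ 533.75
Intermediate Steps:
√(z(165, 677) + 284724) = √(165 + 284724) = √284889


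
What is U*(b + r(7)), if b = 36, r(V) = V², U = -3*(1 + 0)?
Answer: -255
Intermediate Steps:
U = -3 (U = -3*1 = -3)
U*(b + r(7)) = -3*(36 + 7²) = -3*(36 + 49) = -3*85 = -255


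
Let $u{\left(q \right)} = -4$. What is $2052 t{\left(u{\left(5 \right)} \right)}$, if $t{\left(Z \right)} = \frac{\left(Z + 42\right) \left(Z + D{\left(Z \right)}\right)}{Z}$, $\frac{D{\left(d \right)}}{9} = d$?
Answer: $779760$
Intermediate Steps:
$D{\left(d \right)} = 9 d$
$t{\left(Z \right)} = 420 + 10 Z$ ($t{\left(Z \right)} = \frac{\left(Z + 42\right) \left(Z + 9 Z\right)}{Z} = \frac{\left(42 + Z\right) 10 Z}{Z} = \frac{10 Z \left(42 + Z\right)}{Z} = 420 + 10 Z$)
$2052 t{\left(u{\left(5 \right)} \right)} = 2052 \left(420 + 10 \left(-4\right)\right) = 2052 \left(420 - 40\right) = 2052 \cdot 380 = 779760$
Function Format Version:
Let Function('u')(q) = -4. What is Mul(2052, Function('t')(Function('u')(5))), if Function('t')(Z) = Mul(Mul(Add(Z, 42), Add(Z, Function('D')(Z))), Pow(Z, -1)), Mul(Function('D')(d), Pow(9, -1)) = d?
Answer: 779760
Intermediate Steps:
Function('D')(d) = Mul(9, d)
Function('t')(Z) = Add(420, Mul(10, Z)) (Function('t')(Z) = Mul(Mul(Add(Z, 42), Add(Z, Mul(9, Z))), Pow(Z, -1)) = Mul(Mul(Add(42, Z), Mul(10, Z)), Pow(Z, -1)) = Mul(Mul(10, Z, Add(42, Z)), Pow(Z, -1)) = Add(420, Mul(10, Z)))
Mul(2052, Function('t')(Function('u')(5))) = Mul(2052, Add(420, Mul(10, -4))) = Mul(2052, Add(420, -40)) = Mul(2052, 380) = 779760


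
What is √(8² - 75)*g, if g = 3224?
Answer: 3224*I*√11 ≈ 10693.0*I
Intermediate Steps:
√(8² - 75)*g = √(8² - 75)*3224 = √(64 - 75)*3224 = √(-11)*3224 = (I*√11)*3224 = 3224*I*√11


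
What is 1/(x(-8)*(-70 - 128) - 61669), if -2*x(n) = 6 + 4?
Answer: -1/60679 ≈ -1.6480e-5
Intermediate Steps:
x(n) = -5 (x(n) = -(6 + 4)/2 = -1/2*10 = -5)
1/(x(-8)*(-70 - 128) - 61669) = 1/(-5*(-70 - 128) - 61669) = 1/(-5*(-198) - 61669) = 1/(990 - 61669) = 1/(-60679) = -1/60679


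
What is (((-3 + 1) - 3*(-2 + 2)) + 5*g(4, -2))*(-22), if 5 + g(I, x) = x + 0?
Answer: 814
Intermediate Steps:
g(I, x) = -5 + x (g(I, x) = -5 + (x + 0) = -5 + x)
(((-3 + 1) - 3*(-2 + 2)) + 5*g(4, -2))*(-22) = (((-3 + 1) - 3*(-2 + 2)) + 5*(-5 - 2))*(-22) = ((-2 - 3*0) + 5*(-7))*(-22) = ((-2 + 0) - 35)*(-22) = (-2 - 35)*(-22) = -37*(-22) = 814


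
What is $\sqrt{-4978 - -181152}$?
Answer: $\sqrt{176174} \approx 419.73$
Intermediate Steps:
$\sqrt{-4978 - -181152} = \sqrt{-4978 + 181152} = \sqrt{176174}$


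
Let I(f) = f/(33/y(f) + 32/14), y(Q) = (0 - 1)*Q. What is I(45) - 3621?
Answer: -585498/163 ≈ -3592.0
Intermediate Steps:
y(Q) = -Q
I(f) = f/(16/7 - 33/f) (I(f) = f/(33/((-f)) + 32/14) = f/(33*(-1/f) + 32*(1/14)) = f/(-33/f + 16/7) = f/(16/7 - 33/f))
I(45) - 3621 = 7*45²/(-231 + 16*45) - 3621 = 7*2025/(-231 + 720) - 3621 = 7*2025/489 - 3621 = 7*2025*(1/489) - 3621 = 4725/163 - 3621 = -585498/163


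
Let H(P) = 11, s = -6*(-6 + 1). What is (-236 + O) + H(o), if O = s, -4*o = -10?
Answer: -195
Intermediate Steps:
o = 5/2 (o = -¼*(-10) = 5/2 ≈ 2.5000)
s = 30 (s = -6*(-5) = 30)
O = 30
(-236 + O) + H(o) = (-236 + 30) + 11 = -206 + 11 = -195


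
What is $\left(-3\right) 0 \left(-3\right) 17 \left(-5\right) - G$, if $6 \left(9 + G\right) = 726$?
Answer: $-112$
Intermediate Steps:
$G = 112$ ($G = -9 + \frac{1}{6} \cdot 726 = -9 + 121 = 112$)
$\left(-3\right) 0 \left(-3\right) 17 \left(-5\right) - G = \left(-3\right) 0 \left(-3\right) 17 \left(-5\right) - 112 = 0 \left(-3\right) 17 \left(-5\right) - 112 = 0 \cdot 17 \left(-5\right) - 112 = 0 \left(-5\right) - 112 = 0 - 112 = -112$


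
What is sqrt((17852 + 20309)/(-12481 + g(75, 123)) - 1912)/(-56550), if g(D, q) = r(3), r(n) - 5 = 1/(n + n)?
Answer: -67*I*sqrt(2390419570)/4233050250 ≈ -0.00077385*I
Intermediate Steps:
r(n) = 5 + 1/(2*n) (r(n) = 5 + 1/(n + n) = 5 + 1/(2*n))
g(D, q) = 31/6 (g(D, q) = 5 + (1/2)/3 = 5 + (1/2)*(1/3) = 5 + 1/6 = 31/6)
sqrt((17852 + 20309)/(-12481 + g(75, 123)) - 1912)/(-56550) = sqrt((17852 + 20309)/(-12481 + 31/6) - 1912)/(-56550) = sqrt(38161/(-74855/6) - 1912)*(-1/56550) = sqrt(38161*(-6/74855) - 1912)*(-1/56550) = sqrt(-228966/74855 - 1912)*(-1/56550) = sqrt(-143351726/74855)*(-1/56550) = (67*I*sqrt(2390419570)/74855)*(-1/56550) = -67*I*sqrt(2390419570)/4233050250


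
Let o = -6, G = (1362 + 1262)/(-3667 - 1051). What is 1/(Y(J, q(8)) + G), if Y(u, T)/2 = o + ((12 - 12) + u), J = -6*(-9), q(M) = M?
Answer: 2359/225152 ≈ 0.010477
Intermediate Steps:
G = -1312/2359 (G = 2624/(-4718) = 2624*(-1/4718) = -1312/2359 ≈ -0.55617)
J = 54
Y(u, T) = -12 + 2*u (Y(u, T) = 2*(-6 + ((12 - 12) + u)) = 2*(-6 + (0 + u)) = 2*(-6 + u) = -12 + 2*u)
1/(Y(J, q(8)) + G) = 1/((-12 + 2*54) - 1312/2359) = 1/((-12 + 108) - 1312/2359) = 1/(96 - 1312/2359) = 1/(225152/2359) = 2359/225152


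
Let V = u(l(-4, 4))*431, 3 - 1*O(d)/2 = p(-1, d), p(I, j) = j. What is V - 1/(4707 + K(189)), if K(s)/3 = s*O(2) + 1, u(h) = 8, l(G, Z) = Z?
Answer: 20150111/5844 ≈ 3448.0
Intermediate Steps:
O(d) = 6 - 2*d
K(s) = 3 + 6*s (K(s) = 3*(s*(6 - 2*2) + 1) = 3*(s*(6 - 4) + 1) = 3*(s*2 + 1) = 3*(2*s + 1) = 3*(1 + 2*s) = 3 + 6*s)
V = 3448 (V = 8*431 = 3448)
V - 1/(4707 + K(189)) = 3448 - 1/(4707 + (3 + 6*189)) = 3448 - 1/(4707 + (3 + 1134)) = 3448 - 1/(4707 + 1137) = 3448 - 1/5844 = 20150111/5844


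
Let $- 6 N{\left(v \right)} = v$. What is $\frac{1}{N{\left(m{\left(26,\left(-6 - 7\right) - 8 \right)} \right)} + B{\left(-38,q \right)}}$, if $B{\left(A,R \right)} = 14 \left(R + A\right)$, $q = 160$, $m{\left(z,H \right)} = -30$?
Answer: $\frac{1}{1713} \approx 0.00058377$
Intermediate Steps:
$N{\left(v \right)} = - \frac{v}{6}$
$B{\left(A,R \right)} = 14 A + 14 R$ ($B{\left(A,R \right)} = 14 \left(A + R\right) = 14 A + 14 R$)
$\frac{1}{N{\left(m{\left(26,\left(-6 - 7\right) - 8 \right)} \right)} + B{\left(-38,q \right)}} = \frac{1}{\left(- \frac{1}{6}\right) \left(-30\right) + \left(14 \left(-38\right) + 14 \cdot 160\right)} = \frac{1}{5 + \left(-532 + 2240\right)} = \frac{1}{5 + 1708} = \frac{1}{1713}$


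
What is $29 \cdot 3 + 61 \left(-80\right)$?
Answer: $-4793$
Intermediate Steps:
$29 \cdot 3 + 61 \left(-80\right) = 87 - 4880 = -4793$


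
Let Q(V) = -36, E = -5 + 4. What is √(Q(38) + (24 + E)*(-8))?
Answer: 2*I*√55 ≈ 14.832*I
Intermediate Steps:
E = -1
√(Q(38) + (24 + E)*(-8)) = √(-36 + (24 - 1)*(-8)) = √(-36 + 23*(-8)) = √(-36 - 184) = √(-220) = 2*I*√55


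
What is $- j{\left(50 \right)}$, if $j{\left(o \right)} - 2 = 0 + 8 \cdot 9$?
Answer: $-74$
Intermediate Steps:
$j{\left(o \right)} = 74$ ($j{\left(o \right)} = 2 + \left(0 + 8 \cdot 9\right) = 2 + \left(0 + 72\right) = 2 + 72 = 74$)
$- j{\left(50 \right)} = \left(-1\right) 74 = -74$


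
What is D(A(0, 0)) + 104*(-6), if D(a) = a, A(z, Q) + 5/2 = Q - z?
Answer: -1253/2 ≈ -626.50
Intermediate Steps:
A(z, Q) = -5/2 + Q - z (A(z, Q) = -5/2 + (Q - z) = -5/2 + Q - z)
D(A(0, 0)) + 104*(-6) = (-5/2 + 0 - 1*0) + 104*(-6) = (-5/2 + 0 + 0) - 624 = -5/2 - 624 = -1253/2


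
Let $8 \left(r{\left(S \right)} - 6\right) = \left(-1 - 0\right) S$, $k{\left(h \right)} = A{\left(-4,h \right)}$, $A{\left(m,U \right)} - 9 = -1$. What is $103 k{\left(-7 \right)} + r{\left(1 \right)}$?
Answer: $\frac{6639}{8} \approx 829.88$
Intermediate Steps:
$A{\left(m,U \right)} = 8$ ($A{\left(m,U \right)} = 9 - 1 = 8$)
$k{\left(h \right)} = 8$
$r{\left(S \right)} = 6 - \frac{S}{8}$ ($r{\left(S \right)} = 6 + \frac{\left(-1 - 0\right) S}{8} = 6 + \frac{\left(-1 + 0\right) S}{8} = 6 + \frac{\left(-1\right) S}{8} = 6 - \frac{S}{8}$)
$103 k{\left(-7 \right)} + r{\left(1 \right)} = 103 \cdot 8 + \left(6 - \frac{1}{8}\right) = 824 + \left(6 - \frac{1}{8}\right) = 824 + \frac{47}{8} = \frac{6639}{8}$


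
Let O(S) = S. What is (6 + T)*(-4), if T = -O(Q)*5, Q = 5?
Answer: 76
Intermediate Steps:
T = -25 (T = -1*5*5 = -5*5 = -25)
(6 + T)*(-4) = (6 - 25)*(-4) = -19*(-4) = 76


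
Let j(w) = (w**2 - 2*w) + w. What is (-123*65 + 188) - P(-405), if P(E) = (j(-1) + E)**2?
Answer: -170216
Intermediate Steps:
j(w) = w**2 - w
P(E) = (2 + E)**2 (P(E) = (-(-1 - 1) + E)**2 = (-1*(-2) + E)**2 = (2 + E)**2)
(-123*65 + 188) - P(-405) = (-123*65 + 188) - (2 - 405)**2 = (-7995 + 188) - 1*(-403)**2 = -7807 - 1*162409 = -7807 - 162409 = -170216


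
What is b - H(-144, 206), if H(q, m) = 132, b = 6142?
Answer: 6010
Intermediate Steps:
b - H(-144, 206) = 6142 - 1*132 = 6142 - 132 = 6010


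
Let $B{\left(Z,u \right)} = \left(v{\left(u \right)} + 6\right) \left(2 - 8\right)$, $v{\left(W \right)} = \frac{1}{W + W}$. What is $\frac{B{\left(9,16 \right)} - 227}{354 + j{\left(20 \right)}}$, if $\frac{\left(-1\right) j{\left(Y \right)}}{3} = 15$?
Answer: $- \frac{4211}{4944} \approx -0.85174$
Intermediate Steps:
$v{\left(W \right)} = \frac{1}{2 W}$
$B{\left(Z,u \right)} = -36 - \frac{3}{u}$ ($B{\left(Z,u \right)} = \left(\frac{1}{2 u} + 6\right) \left(2 - 8\right) = \left(6 + \frac{1}{2 u}\right) \left(-6\right) = -36 - \frac{3}{u}$)
$j{\left(Y \right)} = -45$ ($j{\left(Y \right)} = \left(-3\right) 15 = -45$)
$\frac{B{\left(9,16 \right)} - 227}{354 + j{\left(20 \right)}} = \frac{\left(-36 - \frac{3}{16}\right) - 227}{354 - 45} = \frac{\left(-36 - \frac{3}{16}\right) - 227}{309} = \left(\left(-36 - \frac{3}{16}\right) - 227\right) \frac{1}{309} = \left(- \frac{579}{16} - 227\right) \frac{1}{309} = \left(- \frac{4211}{16}\right) \frac{1}{309} = - \frac{4211}{4944}$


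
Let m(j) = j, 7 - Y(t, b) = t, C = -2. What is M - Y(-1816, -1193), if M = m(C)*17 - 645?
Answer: -2502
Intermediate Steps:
Y(t, b) = 7 - t
M = -679 (M = -2*17 - 645 = -34 - 645 = -679)
M - Y(-1816, -1193) = -679 - (7 - 1*(-1816)) = -679 - (7 + 1816) = -679 - 1*1823 = -679 - 1823 = -2502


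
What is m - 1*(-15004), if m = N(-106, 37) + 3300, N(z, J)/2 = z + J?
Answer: 18166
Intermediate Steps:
N(z, J) = 2*J + 2*z (N(z, J) = 2*(z + J) = 2*(J + z) = 2*J + 2*z)
m = 3162 (m = (2*37 + 2*(-106)) + 3300 = (74 - 212) + 3300 = -138 + 3300 = 3162)
m - 1*(-15004) = 3162 - 1*(-15004) = 3162 + 15004 = 18166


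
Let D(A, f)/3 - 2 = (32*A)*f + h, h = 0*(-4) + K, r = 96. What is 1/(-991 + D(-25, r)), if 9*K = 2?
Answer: -3/694153 ≈ -4.3218e-6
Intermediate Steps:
K = 2/9 (K = (⅑)*2 = 2/9 ≈ 0.22222)
h = 2/9 (h = 0*(-4) + 2/9 = 0 + 2/9 = 2/9 ≈ 0.22222)
D(A, f) = 20/3 + 96*A*f (D(A, f) = 6 + 3*((32*A)*f + 2/9) = 6 + 3*(32*A*f + 2/9) = 6 + 3*(2/9 + 32*A*f) = 6 + (⅔ + 96*A*f) = 20/3 + 96*A*f)
1/(-991 + D(-25, r)) = 1/(-991 + (20/3 + 96*(-25)*96)) = 1/(-991 + (20/3 - 230400)) = 1/(-991 - 691180/3) = 1/(-694153/3) = -3/694153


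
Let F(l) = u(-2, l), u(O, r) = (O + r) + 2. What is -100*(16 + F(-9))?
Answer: -700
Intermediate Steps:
u(O, r) = 2 + O + r
F(l) = l (F(l) = 2 - 2 + l = l)
-100*(16 + F(-9)) = -100*(16 - 9) = -100*7 = -700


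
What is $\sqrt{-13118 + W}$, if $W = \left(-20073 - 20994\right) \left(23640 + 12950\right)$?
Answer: $2 i \sqrt{375663662} \approx 38764.0 i$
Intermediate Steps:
$W = -1502641530$ ($W = \left(-41067\right) 36590 = -1502641530$)
$\sqrt{-13118 + W} = \sqrt{-13118 - 1502641530} = \sqrt{-1502654648} = 2 i \sqrt{375663662}$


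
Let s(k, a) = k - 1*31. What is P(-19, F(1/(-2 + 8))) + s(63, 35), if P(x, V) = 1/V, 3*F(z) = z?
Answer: 50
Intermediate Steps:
s(k, a) = -31 + k (s(k, a) = k - 31 = -31 + k)
F(z) = z/3
P(-19, F(1/(-2 + 8))) + s(63, 35) = 1/(1/(3*(-2 + 8))) + (-31 + 63) = 1/((⅓)/6) + 32 = 1/((⅓)*(⅙)) + 32 = 1/(1/18) + 32 = 18 + 32 = 50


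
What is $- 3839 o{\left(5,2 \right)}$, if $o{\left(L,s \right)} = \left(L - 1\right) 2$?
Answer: $-30712$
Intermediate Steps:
$o{\left(L,s \right)} = -2 + 2 L$ ($o{\left(L,s \right)} = \left(-1 + L\right) 2 = -2 + 2 L$)
$- 3839 o{\left(5,2 \right)} = - 3839 \left(-2 + 2 \cdot 5\right) = - 3839 \left(-2 + 10\right) = \left(-3839\right) 8 = -30712$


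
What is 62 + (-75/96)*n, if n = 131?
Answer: -1291/32 ≈ -40.344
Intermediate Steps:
62 + (-75/96)*n = 62 - 75/96*131 = 62 - 75*1/96*131 = 62 - 25/32*131 = 62 - 3275/32 = -1291/32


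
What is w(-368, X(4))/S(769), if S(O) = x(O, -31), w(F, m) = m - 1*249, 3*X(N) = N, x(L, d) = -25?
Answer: 743/75 ≈ 9.9067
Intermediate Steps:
X(N) = N/3
w(F, m) = -249 + m (w(F, m) = m - 249 = -249 + m)
S(O) = -25
w(-368, X(4))/S(769) = (-249 + (⅓)*4)/(-25) = (-249 + 4/3)*(-1/25) = -743/3*(-1/25) = 743/75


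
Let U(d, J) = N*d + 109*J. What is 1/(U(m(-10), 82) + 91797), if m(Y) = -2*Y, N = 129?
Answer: 1/103315 ≈ 9.6791e-6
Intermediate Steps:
U(d, J) = 109*J + 129*d (U(d, J) = 129*d + 109*J = 109*J + 129*d)
1/(U(m(-10), 82) + 91797) = 1/((109*82 + 129*(-2*(-10))) + 91797) = 1/((8938 + 129*20) + 91797) = 1/((8938 + 2580) + 91797) = 1/(11518 + 91797) = 1/103315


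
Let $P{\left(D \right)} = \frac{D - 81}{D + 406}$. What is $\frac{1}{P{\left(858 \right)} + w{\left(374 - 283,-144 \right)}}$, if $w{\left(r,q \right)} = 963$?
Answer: $\frac{1264}{1218009} \approx 0.0010378$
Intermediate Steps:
$P{\left(D \right)} = \frac{-81 + D}{406 + D}$
$\frac{1}{P{\left(858 \right)} + w{\left(374 - 283,-144 \right)}} = \frac{1}{\frac{-81 + 858}{406 + 858} + 963} = \frac{1}{\frac{1}{1264} \cdot 777 + 963} = \frac{1}{\frac{777}{1264} + 963} = \frac{1}{\frac{1218009}{1264}} = \frac{1264}{1218009}$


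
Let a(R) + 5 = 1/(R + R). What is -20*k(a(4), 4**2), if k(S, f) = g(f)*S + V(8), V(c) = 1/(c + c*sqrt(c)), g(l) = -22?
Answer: -30025/14 - 5*sqrt(2)/7 ≈ -2145.7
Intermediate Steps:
a(R) = -5 + 1/(2*R) (a(R) = -5 + 1/(R + R) = -5 + 1/(2*R))
V(c) = 1/(c + c**(3/2))
k(S, f) = 1/(8 + 16*sqrt(2)) - 22*S (k(S, f) = -22*S + 1/(8 + 8**(3/2)) = -22*S + 1/(8 + 16*sqrt(2)) = 1/(8 + 16*sqrt(2)) - 22*S)
-20*k(a(4), 4**2) = -20*(-1/56 - 22*(-5 + (1/2)/4) + sqrt(2)/28) = -20*(-1/56 - 22*(-5 + (1/2)*(1/4)) + sqrt(2)/28) = -20*(-1/56 - 22*(-5 + 1/8) + sqrt(2)/28) = -20*(-1/56 - 22*(-39/8) + sqrt(2)/28) = -20*(-1/56 + 429/4 + sqrt(2)/28) = -20*(6005/56 + sqrt(2)/28) = -30025/14 - 5*sqrt(2)/7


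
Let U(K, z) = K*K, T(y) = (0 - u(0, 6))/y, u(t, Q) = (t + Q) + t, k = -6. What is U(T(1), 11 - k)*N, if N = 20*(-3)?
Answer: -2160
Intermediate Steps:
u(t, Q) = Q + 2*t (u(t, Q) = (Q + t) + t = Q + 2*t)
T(y) = -6/y (T(y) = (0 - (6 + 2*0))/y = (0 - (6 + 0))/y = (0 - 1*6)/y = (0 - 6)/y = -6/y)
U(K, z) = K²
N = -60
U(T(1), 11 - k)*N = (-6/1)²*(-60) = (-6*1)²*(-60) = (-6)²*(-60) = 36*(-60) = -2160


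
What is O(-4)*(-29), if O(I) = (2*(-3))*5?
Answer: 870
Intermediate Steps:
O(I) = -30 (O(I) = -6*5 = -30)
O(-4)*(-29) = -30*(-29) = 870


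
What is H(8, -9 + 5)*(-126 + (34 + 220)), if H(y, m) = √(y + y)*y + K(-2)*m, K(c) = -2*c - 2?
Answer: 3072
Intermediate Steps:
K(c) = -2 - 2*c
H(y, m) = 2*m + √2*y^(3/2) (H(y, m) = √(y + y)*y + (-2 - 2*(-2))*m = √(2*y)*y + (-2 + 4)*m = (√2*√y)*y + 2*m = √2*y^(3/2) + 2*m = 2*m + √2*y^(3/2))
H(8, -9 + 5)*(-126 + (34 + 220)) = (2*(-9 + 5) + √2*8^(3/2))*(-126 + (34 + 220)) = (2*(-4) + √2*(16*√2))*(-126 + 254) = (-8 + 32)*128 = 24*128 = 3072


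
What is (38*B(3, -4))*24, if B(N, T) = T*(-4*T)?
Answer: -58368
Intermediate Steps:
B(N, T) = -4*T²
(38*B(3, -4))*24 = (38*(-4*(-4)²))*24 = (38*(-4*16))*24 = (38*(-64))*24 = -2432*24 = -58368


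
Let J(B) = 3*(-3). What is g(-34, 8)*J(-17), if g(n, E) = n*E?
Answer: 2448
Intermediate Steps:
g(n, E) = E*n
J(B) = -9
g(-34, 8)*J(-17) = (8*(-34))*(-9) = -272*(-9) = 2448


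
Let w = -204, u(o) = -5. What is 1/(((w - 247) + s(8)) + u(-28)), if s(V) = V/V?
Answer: -1/455 ≈ -0.0021978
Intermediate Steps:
s(V) = 1
1/(((w - 247) + s(8)) + u(-28)) = 1/(((-204 - 247) + 1) - 5) = 1/((-451 + 1) - 5) = 1/(-450 - 5) = 1/(-455) = -1/455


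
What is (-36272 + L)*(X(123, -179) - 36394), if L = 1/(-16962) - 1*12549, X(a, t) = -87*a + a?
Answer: 19448798945258/8481 ≈ 2.2932e+9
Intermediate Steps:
X(a, t) = -86*a
L = -212856139/16962 (L = -1/16962 - 12549 = -212856139/16962 ≈ -12549.)
(-36272 + L)*(X(123, -179) - 36394) = (-36272 - 212856139/16962)*(-86*123 - 36394) = -828101803*(-10578 - 36394)/16962 = -828101803/16962*(-46972) = 19448798945258/8481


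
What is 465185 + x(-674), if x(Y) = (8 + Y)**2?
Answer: 908741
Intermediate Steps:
465185 + x(-674) = 465185 + (8 - 674)**2 = 465185 + (-666)**2 = 465185 + 443556 = 908741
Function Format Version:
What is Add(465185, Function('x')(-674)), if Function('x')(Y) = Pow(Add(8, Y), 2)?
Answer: 908741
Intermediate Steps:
Add(465185, Function('x')(-674)) = Add(465185, Pow(Add(8, -674), 2)) = Add(465185, Pow(-666, 2)) = Add(465185, 443556) = 908741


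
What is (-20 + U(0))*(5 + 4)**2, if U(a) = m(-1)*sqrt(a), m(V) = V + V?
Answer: -1620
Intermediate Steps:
m(V) = 2*V
U(a) = -2*sqrt(a) (U(a) = (2*(-1))*sqrt(a) = -2*sqrt(a))
(-20 + U(0))*(5 + 4)**2 = (-20 - 2*sqrt(0))*(5 + 4)**2 = (-20 - 2*0)*9**2 = (-20 + 0)*81 = -20*81 = -1620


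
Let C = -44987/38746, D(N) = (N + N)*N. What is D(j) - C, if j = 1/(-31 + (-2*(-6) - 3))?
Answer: 2731400/2344133 ≈ 1.1652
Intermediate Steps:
j = -1/22 (j = 1/(-31 + (12 - 3)) = 1/(-31 + 9) = 1/(-22) = -1/22 ≈ -0.045455)
D(N) = 2*N**2 (D(N) = (2*N)*N = 2*N**2)
C = -44987/38746 (C = -44987*1/38746 = -44987/38746 ≈ -1.1611)
D(j) - C = 2*(-1/22)**2 - 1*(-44987/38746) = 2*(1/484) + 44987/38746 = 1/242 + 44987/38746 = 2731400/2344133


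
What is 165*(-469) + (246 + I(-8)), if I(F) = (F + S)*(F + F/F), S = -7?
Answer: -77034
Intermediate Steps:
I(F) = (1 + F)*(-7 + F) (I(F) = (F - 7)*(F + F/F) = (-7 + F)*(F + 1) = (-7 + F)*(1 + F) = (1 + F)*(-7 + F))
165*(-469) + (246 + I(-8)) = 165*(-469) + (246 + (-7 + (-8)² - 6*(-8))) = -77385 + (246 + (-7 + 64 + 48)) = -77385 + (246 + 105) = -77385 + 351 = -77034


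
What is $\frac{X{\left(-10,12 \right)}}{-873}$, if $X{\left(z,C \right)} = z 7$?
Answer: $\frac{70}{873} \approx 0.080183$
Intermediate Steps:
$X{\left(z,C \right)} = 7 z$
$\frac{X{\left(-10,12 \right)}}{-873} = \frac{7 \left(-10\right)}{-873} = \left(-70\right) \left(- \frac{1}{873}\right) = \frac{70}{873}$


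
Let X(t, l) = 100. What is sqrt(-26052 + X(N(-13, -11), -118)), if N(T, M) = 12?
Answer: 4*I*sqrt(1622) ≈ 161.1*I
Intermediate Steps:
sqrt(-26052 + X(N(-13, -11), -118)) = sqrt(-26052 + 100) = sqrt(-25952) = 4*I*sqrt(1622)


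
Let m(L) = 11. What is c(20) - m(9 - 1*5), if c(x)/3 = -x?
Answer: -71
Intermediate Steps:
c(x) = -3*x (c(x) = 3*(-x) = -3*x)
c(20) - m(9 - 1*5) = -3*20 - 1*11 = -60 - 11 = -71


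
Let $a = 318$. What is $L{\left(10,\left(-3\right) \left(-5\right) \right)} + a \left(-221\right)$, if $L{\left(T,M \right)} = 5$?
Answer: $-70273$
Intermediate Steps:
$L{\left(10,\left(-3\right) \left(-5\right) \right)} + a \left(-221\right) = 5 + 318 \left(-221\right) = 5 - 70278 = -70273$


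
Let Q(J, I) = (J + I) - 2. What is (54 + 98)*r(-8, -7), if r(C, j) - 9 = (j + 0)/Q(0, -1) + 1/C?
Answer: 5111/3 ≈ 1703.7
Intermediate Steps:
Q(J, I) = -2 + I + J (Q(J, I) = (I + J) - 2 = -2 + I + J)
r(C, j) = 9 + 1/C - j/3 (r(C, j) = 9 + ((j + 0)/(-2 - 1 + 0) + 1/C) = 9 + (j/(-3) + 1/C) = 9 + (j*(-1/3) + 1/C) = 9 + (-j/3 + 1/C) = 9 + (1/C - j/3) = 9 + 1/C - j/3)
(54 + 98)*r(-8, -7) = (54 + 98)*(9 + 1/(-8) - 1/3*(-7)) = 152*(9 - 1/8 + 7/3) = 152*(269/24) = 5111/3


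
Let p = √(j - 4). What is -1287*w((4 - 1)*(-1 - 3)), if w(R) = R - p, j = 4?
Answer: 15444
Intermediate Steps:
p = 0 (p = √(4 - 4) = √0 = 0)
w(R) = R (w(R) = R - 1*0 = R + 0 = R)
-1287*w((4 - 1)*(-1 - 3)) = -1287*(4 - 1)*(-1 - 3) = -3861*(-4) = -1287*(-12) = 15444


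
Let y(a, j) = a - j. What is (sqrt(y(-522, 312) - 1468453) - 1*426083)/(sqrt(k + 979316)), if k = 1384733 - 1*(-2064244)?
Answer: sqrt(4428293)*(-426083 + I*sqrt(1469287))/4428293 ≈ -202.48 + 0.57602*I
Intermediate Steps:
k = 3448977 (k = 1384733 + 2064244 = 3448977)
(sqrt(y(-522, 312) - 1468453) - 1*426083)/(sqrt(k + 979316)) = (sqrt((-522 - 1*312) - 1468453) - 1*426083)/(sqrt(3448977 + 979316)) = (sqrt((-522 - 312) - 1468453) - 426083)/(sqrt(4428293)) = (sqrt(-834 - 1468453) - 426083)*(sqrt(4428293)/4428293) = (sqrt(-1469287) - 426083)*(sqrt(4428293)/4428293) = (I*sqrt(1469287) - 426083)*(sqrt(4428293)/4428293) = (-426083 + I*sqrt(1469287))*(sqrt(4428293)/4428293) = sqrt(4428293)*(-426083 + I*sqrt(1469287))/4428293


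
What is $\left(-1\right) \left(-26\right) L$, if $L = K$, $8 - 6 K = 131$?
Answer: $-533$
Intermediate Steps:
$K = - \frac{41}{2}$ ($K = \frac{4}{3} - \frac{131}{6} = - \frac{41}{2} \approx -20.5$)
$L = - \frac{41}{2} \approx -20.5$
$\left(-1\right) \left(-26\right) L = \left(-1\right) \left(-26\right) \left(- \frac{41}{2}\right) = 26 \left(- \frac{41}{2}\right) = -533$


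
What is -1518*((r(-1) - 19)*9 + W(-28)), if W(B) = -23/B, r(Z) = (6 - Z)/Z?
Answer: 4955511/14 ≈ 3.5397e+5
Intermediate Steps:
r(Z) = (6 - Z)/Z
-1518*((r(-1) - 19)*9 + W(-28)) = -1518*(((6 - 1*(-1))/(-1) - 19)*9 - 23/(-28)) = -1518*((-(6 + 1) - 19)*9 - 23*(-1/28)) = -1518*((-1*7 - 19)*9 + 23/28) = -1518*((-7 - 19)*9 + 23/28) = -1518*(-26*9 + 23/28) = -1518*(-234 + 23/28) = -1518*(-6529/28) = 4955511/14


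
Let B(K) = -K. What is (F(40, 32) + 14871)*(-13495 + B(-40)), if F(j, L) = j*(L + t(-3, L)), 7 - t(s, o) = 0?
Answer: -221079105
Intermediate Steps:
t(s, o) = 7 (t(s, o) = 7 - 1*0 = 7 + 0 = 7)
F(j, L) = j*(7 + L) (F(j, L) = j*(L + 7) = j*(7 + L))
(F(40, 32) + 14871)*(-13495 + B(-40)) = (40*(7 + 32) + 14871)*(-13495 - 1*(-40)) = (40*39 + 14871)*(-13495 + 40) = (1560 + 14871)*(-13455) = 16431*(-13455) = -221079105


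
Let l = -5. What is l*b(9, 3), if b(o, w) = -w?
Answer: 15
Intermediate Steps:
l*b(9, 3) = -(-5)*3 = -5*(-3) = 15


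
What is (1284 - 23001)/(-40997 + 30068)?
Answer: 7239/3643 ≈ 1.9871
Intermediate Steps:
(1284 - 23001)/(-40997 + 30068) = -21717/(-10929) = -21717*(-1/10929) = 7239/3643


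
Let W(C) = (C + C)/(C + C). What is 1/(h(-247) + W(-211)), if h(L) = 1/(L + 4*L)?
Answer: 1235/1234 ≈ 1.0008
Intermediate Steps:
W(C) = 1 (W(C) = (2*C)/((2*C)) = (2*C)*(1/(2*C)) = 1)
h(L) = 1/(5*L)
1/(h(-247) + W(-211)) = 1/((1/5)/(-247) + 1) = 1/((1/5)*(-1/247) + 1) = 1/(-1/1235 + 1) = 1/(1234/1235) = 1235/1234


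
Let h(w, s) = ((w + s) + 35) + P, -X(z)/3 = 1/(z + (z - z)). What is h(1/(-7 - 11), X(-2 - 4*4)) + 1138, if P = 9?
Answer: 10639/9 ≈ 1182.1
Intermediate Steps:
X(z) = -3/z (X(z) = -3/(z + (z - z)) = -3/(z + 0) = -3/z)
h(w, s) = 44 + s + w (h(w, s) = ((w + s) + 35) + 9 = ((s + w) + 35) + 9 = (35 + s + w) + 9 = 44 + s + w)
h(1/(-7 - 11), X(-2 - 4*4)) + 1138 = (44 - 3/(-2 - 4*4) + 1/(-7 - 11)) + 1138 = (44 - 3/(-2 - 16) + 1/(-18)) + 1138 = (44 - 3/(-18) - 1/18) + 1138 = (44 - 3*(-1/18) - 1/18) + 1138 = (44 + ⅙ - 1/18) + 1138 = 397/9 + 1138 = 10639/9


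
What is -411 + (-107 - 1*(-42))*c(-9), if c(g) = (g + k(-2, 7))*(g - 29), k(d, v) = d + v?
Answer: -10291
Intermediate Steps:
c(g) = (-29 + g)*(5 + g) (c(g) = (g + (-2 + 7))*(g - 29) = (g + 5)*(-29 + g) = (5 + g)*(-29 + g) = (-29 + g)*(5 + g))
-411 + (-107 - 1*(-42))*c(-9) = -411 + (-107 - 1*(-42))*(-145 + (-9)² - 24*(-9)) = -411 + (-107 + 42)*(-145 + 81 + 216) = -411 - 65*152 = -411 - 9880 = -10291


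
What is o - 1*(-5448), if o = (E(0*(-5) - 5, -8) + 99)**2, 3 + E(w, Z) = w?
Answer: 13729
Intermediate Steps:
E(w, Z) = -3 + w
o = 8281 (o = ((-3 + (0*(-5) - 5)) + 99)**2 = ((-3 + (0 - 5)) + 99)**2 = ((-3 - 5) + 99)**2 = (-8 + 99)**2 = 91**2 = 8281)
o - 1*(-5448) = 8281 - 1*(-5448) = 8281 + 5448 = 13729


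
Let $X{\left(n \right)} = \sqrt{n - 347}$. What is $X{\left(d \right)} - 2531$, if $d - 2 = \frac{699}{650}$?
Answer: $-2531 + \frac{3 i \sqrt{645814}}{130} \approx -2531.0 + 18.545 i$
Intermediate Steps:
$d = \frac{1999}{650}$ ($d = 2 + \frac{699}{650} = \frac{1999}{650} \approx 3.0754$)
$X{\left(n \right)} = \sqrt{-347 + n}$
$X{\left(d \right)} - 2531 = \sqrt{-347 + \frac{1999}{650}} - 2531 = \sqrt{- \frac{223551}{650}} - 2531 = \frac{3 i \sqrt{645814}}{130} - 2531 = -2531 + \frac{3 i \sqrt{645814}}{130}$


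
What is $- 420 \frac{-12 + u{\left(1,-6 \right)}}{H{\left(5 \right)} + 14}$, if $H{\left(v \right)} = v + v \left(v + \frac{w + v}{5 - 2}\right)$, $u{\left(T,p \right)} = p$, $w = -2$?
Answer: $\frac{1080}{7} \approx 154.29$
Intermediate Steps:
$H{\left(v \right)} = v + v \left(- \frac{2}{3} + \frac{4 v}{3}\right)$ ($H{\left(v \right)} = v + v \left(v + \frac{-2 + v}{5 - 2}\right) = v + v \left(v + \frac{-2 + v}{3}\right) = v + v \left(v + \left(-2 + v\right) \frac{1}{3}\right) = v + v \left(v + \left(- \frac{2}{3} + \frac{v}{3}\right)\right) = v + v \left(- \frac{2}{3} + \frac{4 v}{3}\right)$)
$- 420 \frac{-12 + u{\left(1,-6 \right)}}{H{\left(5 \right)} + 14} = - 420 \frac{-12 - 6}{\frac{1}{3} \cdot 5 \left(1 + 4 \cdot 5\right) + 14} = - 420 \left(- \frac{18}{\frac{1}{3} \cdot 5 \left(1 + 20\right) + 14}\right) = - 420 \left(- \frac{18}{\frac{1}{3} \cdot 5 \cdot 21 + 14}\right) = - 420 \left(- \frac{18}{35 + 14}\right) = - 420 \left(- \frac{18}{49}\right) = - 420 \left(\left(-18\right) \frac{1}{49}\right) = \left(-420\right) \left(- \frac{18}{49}\right) = \frac{1080}{7}$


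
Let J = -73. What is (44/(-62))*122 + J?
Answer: -4947/31 ≈ -159.58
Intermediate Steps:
(44/(-62))*122 + J = (44/(-62))*122 - 73 = (44*(-1/62))*122 - 73 = -22/31*122 - 73 = -2684/31 - 73 = -4947/31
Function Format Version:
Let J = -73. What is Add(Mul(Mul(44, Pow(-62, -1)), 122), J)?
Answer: Rational(-4947, 31) ≈ -159.58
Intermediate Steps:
Add(Mul(Mul(44, Pow(-62, -1)), 122), J) = Add(Mul(Mul(44, Pow(-62, -1)), 122), -73) = Add(Mul(Mul(44, Rational(-1, 62)), 122), -73) = Add(Mul(Rational(-22, 31), 122), -73) = Add(Rational(-2684, 31), -73) = Rational(-4947, 31)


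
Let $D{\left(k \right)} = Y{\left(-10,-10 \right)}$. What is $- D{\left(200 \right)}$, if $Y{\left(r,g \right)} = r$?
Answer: $10$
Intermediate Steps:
$D{\left(k \right)} = -10$
$- D{\left(200 \right)} = \left(-1\right) \left(-10\right) = 10$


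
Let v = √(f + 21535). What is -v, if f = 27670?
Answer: -√49205 ≈ -221.82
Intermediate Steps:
v = √49205 (v = √(27670 + 21535) = √49205 ≈ 221.82)
-v = -√49205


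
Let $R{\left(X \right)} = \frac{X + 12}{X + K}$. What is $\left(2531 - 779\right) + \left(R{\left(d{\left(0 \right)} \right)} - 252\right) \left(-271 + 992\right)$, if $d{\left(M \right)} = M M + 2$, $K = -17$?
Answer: $- \frac{2709194}{15} \approx -1.8061 \cdot 10^{5}$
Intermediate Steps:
$d{\left(M \right)} = 2 + M^{2}$ ($d{\left(M \right)} = M^{2} + 2 = 2 + M^{2}$)
$R{\left(X \right)} = \frac{12 + X}{-17 + X}$ ($R{\left(X \right)} = \frac{X + 12}{X - 17} = \frac{12 + X}{-17 + X}$)
$\left(2531 - 779\right) + \left(R{\left(d{\left(0 \right)} \right)} - 252\right) \left(-271 + 992\right) = \left(2531 - 779\right) + \left(\frac{12 + \left(2 + 0^{2}\right)}{-17 + \left(2 + 0^{2}\right)} - 252\right) \left(-271 + 992\right) = 1752 + \left(\frac{12 + \left(2 + 0\right)}{-17 + \left(2 + 0\right)} - 252\right) 721 = 1752 + \left(\frac{12 + 2}{-17 + 2} - 252\right) 721 = 1752 + \left(\frac{1}{-15} \cdot 14 - 252\right) 721 = 1752 + \left(\left(- \frac{1}{15}\right) 14 - 252\right) 721 = 1752 + \left(- \frac{14}{15} - 252\right) 721 = 1752 - \frac{2735474}{15} = - \frac{2709194}{15}$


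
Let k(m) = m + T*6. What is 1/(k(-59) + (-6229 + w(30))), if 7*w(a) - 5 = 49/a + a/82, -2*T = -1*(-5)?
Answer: -8610/54260221 ≈ -0.00015868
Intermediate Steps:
T = -5/2 (T = -(-1)*(-5)/2 = -½*5 = -5/2 ≈ -2.5000)
k(m) = -15 + m (k(m) = m - 5/2*6 = m - 15 = -15 + m)
w(a) = 5/7 + 7/a + a/574 (w(a) = 5/7 + (49/a + a/82)/7 = 5/7 + (7/a + a/574) = 5/7 + 7/a + a/574)
1/(k(-59) + (-6229 + w(30))) = 1/((-15 - 59) + (-6229 + (1/574)*(4018 + 30*(410 + 30))/30)) = 1/(-74 + (-6229 + (1/574)*(1/30)*(4018 + 30*440))) = 1/(-74 + (-6229 + (1/574)*(1/30)*(4018 + 13200))) = 1/(-74 + (-6229 + (1/574)*(1/30)*17218)) = 1/(-74 + (-6229 + 8609/8610)) = 1/(-74 - 53623081/8610) = 1/(-54260221/8610) = -8610/54260221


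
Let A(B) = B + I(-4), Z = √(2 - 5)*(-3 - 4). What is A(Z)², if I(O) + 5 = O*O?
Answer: (-11 + 7*I*√3)² ≈ -26.0 - 266.74*I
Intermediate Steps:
I(O) = -5 + O² (I(O) = -5 + O*O = -5 + O²)
Z = -7*I*√3 (Z = √(-3)*(-7) = (I*√3)*(-7) = -7*I*√3 ≈ -12.124*I)
A(B) = 11 + B (A(B) = B + (-5 + (-4)²) = B + (-5 + 16) = B + 11 = 11 + B)
A(Z)² = (11 - 7*I*√3)²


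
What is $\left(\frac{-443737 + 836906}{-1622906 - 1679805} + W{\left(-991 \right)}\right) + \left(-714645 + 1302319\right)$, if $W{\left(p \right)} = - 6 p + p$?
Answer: $\frac{1957281924050}{3302711} \approx 5.9263 \cdot 10^{5}$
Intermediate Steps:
$W{\left(p \right)} = - 5 p$
$\left(\frac{-443737 + 836906}{-1622906 - 1679805} + W{\left(-991 \right)}\right) + \left(-714645 + 1302319\right) = \left(\frac{-443737 + 836906}{-1622906 - 1679805} - -4955\right) + \left(-714645 + 1302319\right) = \left(\frac{393169}{-3302711} + 4955\right) + 587674 = \left(393169 \left(- \frac{1}{3302711}\right) + 4955\right) + 587674 = \left(- \frac{393169}{3302711} + 4955\right) + 587674 = \frac{16364539836}{3302711} + 587674 = \frac{1957281924050}{3302711}$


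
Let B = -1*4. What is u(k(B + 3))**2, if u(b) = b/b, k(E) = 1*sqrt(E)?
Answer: 1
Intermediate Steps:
B = -4
k(E) = sqrt(E)
u(b) = 1
u(k(B + 3))**2 = 1**2 = 1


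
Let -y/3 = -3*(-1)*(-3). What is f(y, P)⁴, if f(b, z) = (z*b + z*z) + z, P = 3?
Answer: 74805201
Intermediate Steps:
y = 27 (y = -3*(-3*(-1))*(-3) = -9*(-3) = -3*(-9) = 27)
f(b, z) = z + z² + b*z (f(b, z) = (b*z + z²) + z = (z² + b*z) + z = z + z² + b*z)
f(y, P)⁴ = (3*(1 + 27 + 3))⁴ = (3*31)⁴ = 93⁴ = 74805201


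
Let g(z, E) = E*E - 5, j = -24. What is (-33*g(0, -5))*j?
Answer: 15840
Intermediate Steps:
g(z, E) = -5 + E² (g(z, E) = E² - 5 = -5 + E²)
(-33*g(0, -5))*j = -33*(-5 + (-5)²)*(-24) = -33*(-5 + 25)*(-24) = -33*20*(-24) = -660*(-24) = 15840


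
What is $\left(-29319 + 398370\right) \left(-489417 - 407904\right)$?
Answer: $-331157212371$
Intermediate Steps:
$\left(-29319 + 398370\right) \left(-489417 - 407904\right) = 369051 \left(-897321\right) = -331157212371$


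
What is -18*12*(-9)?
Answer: 1944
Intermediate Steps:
-18*12*(-9) = -216*(-9) = 1944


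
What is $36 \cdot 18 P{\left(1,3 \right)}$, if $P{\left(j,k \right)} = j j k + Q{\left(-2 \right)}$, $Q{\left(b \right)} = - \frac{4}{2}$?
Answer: $648$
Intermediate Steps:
$Q{\left(b \right)} = -2$ ($Q{\left(b \right)} = \left(-4\right) \frac{1}{2} = -2$)
$P{\left(j,k \right)} = -2 + k j^{2}$ ($P{\left(j,k \right)} = j j k - 2 = j^{2} k - 2 = k j^{2} - 2 = -2 + k j^{2}$)
$36 \cdot 18 P{\left(1,3 \right)} = 36 \cdot 18 \left(-2 + 3 \cdot 1^{2}\right) = 648 \left(-2 + 3 \cdot 1\right) = 648 \left(-2 + 3\right) = 648 \cdot 1 = 648$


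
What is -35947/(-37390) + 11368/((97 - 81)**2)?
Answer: 27140747/598240 ≈ 45.368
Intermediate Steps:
-35947/(-37390) + 11368/((97 - 81)**2) = -35947*(-1/37390) + 11368/(16**2) = 35947/37390 + 11368/256 = 35947/37390 + 11368*(1/256) = 35947/37390 + 1421/32 = 27140747/598240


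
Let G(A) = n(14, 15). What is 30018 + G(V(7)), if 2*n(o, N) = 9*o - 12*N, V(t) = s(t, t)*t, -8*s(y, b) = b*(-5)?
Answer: 29991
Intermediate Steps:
s(y, b) = 5*b/8 (s(y, b) = -b*(-5)/8 = -(-5)*b/8 = 5*b/8)
V(t) = 5*t²/8 (V(t) = (5*t/8)*t = 5*t²/8)
n(o, N) = -6*N + 9*o/2 (n(o, N) = (9*o - 12*N)/2 = (-12*N + 9*o)/2 = -6*N + 9*o/2)
G(A) = -27 (G(A) = -6*15 + (9/2)*14 = -90 + 63 = -27)
30018 + G(V(7)) = 30018 - 27 = 29991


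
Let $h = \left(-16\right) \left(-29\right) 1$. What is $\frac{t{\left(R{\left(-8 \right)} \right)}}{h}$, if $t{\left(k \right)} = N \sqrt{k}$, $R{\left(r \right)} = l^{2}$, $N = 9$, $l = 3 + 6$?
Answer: $\frac{81}{464} \approx 0.17457$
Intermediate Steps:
$l = 9$
$R{\left(r \right)} = 81$ ($R{\left(r \right)} = 9^{2} = 81$)
$t{\left(k \right)} = 9 \sqrt{k}$
$h = 464$ ($h = 464 \cdot 1 = 464$)
$\frac{t{\left(R{\left(-8 \right)} \right)}}{h} = \frac{9 \sqrt{81}}{464} = 9 \cdot 9 \cdot \frac{1}{464} = 81 \cdot \frac{1}{464} = \frac{81}{464}$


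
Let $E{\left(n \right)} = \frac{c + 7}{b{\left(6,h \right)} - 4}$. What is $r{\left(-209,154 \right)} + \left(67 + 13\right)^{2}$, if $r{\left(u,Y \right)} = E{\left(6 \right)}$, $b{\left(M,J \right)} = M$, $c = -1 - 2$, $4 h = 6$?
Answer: $6402$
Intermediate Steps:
$h = \frac{3}{2}$ ($h = \frac{1}{4} \cdot 6 = \frac{3}{2} \approx 1.5$)
$c = -3$
$E{\left(n \right)} = 2$ ($E{\left(n \right)} = \frac{-3 + 7}{6 - 4} = \frac{4}{2} = 4 \cdot \frac{1}{2} = 2$)
$r{\left(u,Y \right)} = 2$
$r{\left(-209,154 \right)} + \left(67 + 13\right)^{2} = 2 + \left(67 + 13\right)^{2} = 2 + 80^{2} = 2 + 6400 = 6402$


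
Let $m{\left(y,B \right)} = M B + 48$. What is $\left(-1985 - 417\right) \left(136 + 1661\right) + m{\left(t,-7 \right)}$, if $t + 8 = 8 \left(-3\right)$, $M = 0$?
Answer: $-4316346$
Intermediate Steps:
$t = -32$ ($t = -8 + 8 \left(-3\right) = -8 - 24 = -32$)
$m{\left(y,B \right)} = 48$ ($m{\left(y,B \right)} = 0 B + 48 = 0 + 48 = 48$)
$\left(-1985 - 417\right) \left(136 + 1661\right) + m{\left(t,-7 \right)} = \left(-1985 - 417\right) \left(136 + 1661\right) + 48 = \left(-2402\right) 1797 + 48 = -4316394 + 48 = -4316346$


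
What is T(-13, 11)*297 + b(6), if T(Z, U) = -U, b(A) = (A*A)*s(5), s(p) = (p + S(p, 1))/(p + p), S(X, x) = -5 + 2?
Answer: -16299/5 ≈ -3259.8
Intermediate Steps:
S(X, x) = -3
s(p) = (-3 + p)/(2*p) (s(p) = (p - 3)/(p + p) = (-3 + p)/((2*p)) = (-3 + p)*(1/(2*p)) = (-3 + p)/(2*p))
b(A) = A²/5 (b(A) = (A*A)*((½)*(-3 + 5)/5) = A²*((½)*(⅕)*2) = A²*(⅕) = A²/5)
T(-13, 11)*297 + b(6) = -1*11*297 + (⅕)*6² = -11*297 + (⅕)*36 = -3267 + 36/5 = -16299/5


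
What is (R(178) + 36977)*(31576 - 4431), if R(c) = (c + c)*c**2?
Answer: 307185876745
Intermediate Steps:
R(c) = 2*c**3 (R(c) = (2*c)*c**2 = 2*c**3)
(R(178) + 36977)*(31576 - 4431) = (2*178**3 + 36977)*(31576 - 4431) = (2*5639752 + 36977)*27145 = (11279504 + 36977)*27145 = 11316481*27145 = 307185876745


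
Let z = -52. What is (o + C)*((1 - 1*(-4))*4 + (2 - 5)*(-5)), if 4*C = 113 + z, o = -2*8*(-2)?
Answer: 6615/4 ≈ 1653.8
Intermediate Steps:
o = 32 (o = -16*(-2) = 32)
C = 61/4 (C = (113 - 52)/4 = (¼)*61 = 61/4 ≈ 15.250)
(o + C)*((1 - 1*(-4))*4 + (2 - 5)*(-5)) = (32 + 61/4)*((1 - 1*(-4))*4 + (2 - 5)*(-5)) = 189*((1 + 4)*4 - 3*(-5))/4 = 189*(5*4 + 15)/4 = 189*(20 + 15)/4 = (189/4)*35 = 6615/4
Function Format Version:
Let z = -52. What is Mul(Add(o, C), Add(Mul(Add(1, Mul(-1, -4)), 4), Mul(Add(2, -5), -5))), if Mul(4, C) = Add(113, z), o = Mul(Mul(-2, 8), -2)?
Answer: Rational(6615, 4) ≈ 1653.8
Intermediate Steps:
o = 32 (o = Mul(-16, -2) = 32)
C = Rational(61, 4) (C = Mul(Rational(1, 4), Add(113, -52)) = Mul(Rational(1, 4), 61) = Rational(61, 4) ≈ 15.250)
Mul(Add(o, C), Add(Mul(Add(1, Mul(-1, -4)), 4), Mul(Add(2, -5), -5))) = Mul(Add(32, Rational(61, 4)), Add(Mul(Add(1, Mul(-1, -4)), 4), Mul(Add(2, -5), -5))) = Mul(Rational(189, 4), Add(Mul(Add(1, 4), 4), Mul(-3, -5))) = Mul(Rational(189, 4), Add(Mul(5, 4), 15)) = Mul(Rational(189, 4), Add(20, 15)) = Mul(Rational(189, 4), 35) = Rational(6615, 4)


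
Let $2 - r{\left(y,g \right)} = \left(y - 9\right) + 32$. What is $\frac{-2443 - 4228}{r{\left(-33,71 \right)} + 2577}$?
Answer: $- \frac{6671}{2589} \approx -2.5767$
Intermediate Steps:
$r{\left(y,g \right)} = -21 - y$ ($r{\left(y,g \right)} = 2 - \left(\left(y - 9\right) + 32\right) = 2 - \left(\left(-9 + y\right) + 32\right) = 2 - \left(23 + y\right) = -21 - y$)
$\frac{-2443 - 4228}{r{\left(-33,71 \right)} + 2577} = \frac{-2443 - 4228}{\left(-21 - -33\right) + 2577} = - \frac{6671}{\left(-21 + 33\right) + 2577} = - \frac{6671}{12 + 2577} = - \frac{6671}{2589}$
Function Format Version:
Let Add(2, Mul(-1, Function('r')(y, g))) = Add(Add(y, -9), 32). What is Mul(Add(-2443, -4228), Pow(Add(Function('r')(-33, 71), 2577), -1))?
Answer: Rational(-6671, 2589) ≈ -2.5767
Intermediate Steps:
Function('r')(y, g) = Add(-21, Mul(-1, y)) (Function('r')(y, g) = Add(2, Mul(-1, Add(Add(y, -9), 32))) = Add(2, Mul(-1, Add(Add(-9, y), 32))) = Add(2, Mul(-1, Add(23, y))) = Add(2, Add(-23, Mul(-1, y))) = Add(-21, Mul(-1, y)))
Mul(Add(-2443, -4228), Pow(Add(Function('r')(-33, 71), 2577), -1)) = Mul(Add(-2443, -4228), Pow(Add(Add(-21, Mul(-1, -33)), 2577), -1)) = Mul(-6671, Pow(Add(Add(-21, 33), 2577), -1)) = Mul(-6671, Pow(Add(12, 2577), -1)) = Mul(-6671, Pow(2589, -1)) = Mul(-6671, Rational(1, 2589)) = Rational(-6671, 2589)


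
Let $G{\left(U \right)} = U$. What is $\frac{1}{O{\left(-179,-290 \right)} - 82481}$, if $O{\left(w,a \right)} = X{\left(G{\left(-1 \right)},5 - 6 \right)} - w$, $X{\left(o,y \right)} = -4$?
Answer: $- \frac{1}{82306} \approx -1.215 \cdot 10^{-5}$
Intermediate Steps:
$O{\left(w,a \right)} = -4 - w$
$\frac{1}{O{\left(-179,-290 \right)} - 82481} = \frac{1}{\left(-4 - -179\right) - 82481} = \frac{1}{\left(-4 + 179\right) - 82481} = \frac{1}{175 - 82481} = \frac{1}{-82306} = - \frac{1}{82306}$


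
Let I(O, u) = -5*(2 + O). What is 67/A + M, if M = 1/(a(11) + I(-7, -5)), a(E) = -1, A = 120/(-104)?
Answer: -2321/40 ≈ -58.025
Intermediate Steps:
A = -15/13 (A = 120*(-1/104) = -15/13 ≈ -1.1538)
I(O, u) = -10 - 5*O
M = 1/24 (M = 1/(-1 + (-10 - 5*(-7))) = 1/(-1 + (-10 + 35)) = 1/(-1 + 25) = 1/24 ≈ 0.041667)
67/A + M = 67/(-15/13) + 1/24 = -13/15*67 + 1/24 = -871/15 + 1/24 = -2321/40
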